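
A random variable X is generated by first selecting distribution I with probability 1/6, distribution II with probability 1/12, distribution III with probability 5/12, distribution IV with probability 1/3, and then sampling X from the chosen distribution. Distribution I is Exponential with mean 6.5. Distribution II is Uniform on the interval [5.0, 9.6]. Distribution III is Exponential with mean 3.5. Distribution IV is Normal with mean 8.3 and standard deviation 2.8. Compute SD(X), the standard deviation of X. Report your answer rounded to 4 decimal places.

Per component, I: μ=6.5, E[X²]=84.5; II: μ=7.3, E[X²]=55.0533; III: μ=3.5, E[X²]=24.5; IV: μ=8.3, E[X²]=76.73.
E[X] = 0.166667·6.5 + 0.0833333·7.3 + 0.416667·3.5 + 0.333333·8.3 = 5.91667.
E[X²] = 0.166667·84.5 + 0.0833333·55.0533 + 0.416667·24.5 + 0.333333·76.73 = 54.4561.
Var(X) = E[X²] − (E[X])² = 54.4561 − 35.0069 = 19.4492.
SD(X) = √19.4492 = 4.41012.

4.4101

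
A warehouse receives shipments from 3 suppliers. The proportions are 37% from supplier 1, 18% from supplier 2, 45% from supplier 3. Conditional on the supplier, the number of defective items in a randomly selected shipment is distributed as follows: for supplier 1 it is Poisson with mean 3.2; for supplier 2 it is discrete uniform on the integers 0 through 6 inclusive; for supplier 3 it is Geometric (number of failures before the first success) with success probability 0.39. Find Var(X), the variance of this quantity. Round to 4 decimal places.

4.3240

Per component, 1: μ=3.2, E[X²]=13.44; 2: μ=3, E[X²]=13; 3: μ=1.5641, E[X²]=6.45694.
E[X] = 0.37·3.2 + 0.18·3 + 0.45·1.5641 = 2.42785.
E[X²] = 0.37·13.44 + 0.18·13 + 0.45·6.45694 = 10.2184.
Var(X) = E[X²] − (E[X])² = 10.2184 − 5.89444 = 4.32398.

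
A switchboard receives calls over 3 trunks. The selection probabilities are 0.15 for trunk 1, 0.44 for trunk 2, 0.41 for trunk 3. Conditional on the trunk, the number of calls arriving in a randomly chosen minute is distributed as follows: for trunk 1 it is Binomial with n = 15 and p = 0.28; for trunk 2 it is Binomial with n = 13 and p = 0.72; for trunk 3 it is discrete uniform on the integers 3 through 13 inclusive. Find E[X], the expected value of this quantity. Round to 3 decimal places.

8.028

Component means — 1: 4.2; 2: 9.36; 3: 8.
E[X] = 0.15·4.2 + 0.44·9.36 + 0.41·8 = 8.0284.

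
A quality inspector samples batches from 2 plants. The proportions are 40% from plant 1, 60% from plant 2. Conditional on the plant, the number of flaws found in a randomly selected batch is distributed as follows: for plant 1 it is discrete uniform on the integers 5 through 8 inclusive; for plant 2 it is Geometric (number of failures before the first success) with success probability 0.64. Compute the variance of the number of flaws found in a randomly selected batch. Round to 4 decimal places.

9.4883

Per component, 1: μ=6.5, E[X²]=43.5; 2: μ=0.5625, E[X²]=1.19531.
E[X] = 0.4·6.5 + 0.6·0.5625 = 2.9375.
E[X²] = 0.4·43.5 + 0.6·1.19531 = 18.1172.
Var(X) = E[X²] − (E[X])² = 18.1172 − 8.62891 = 9.48828.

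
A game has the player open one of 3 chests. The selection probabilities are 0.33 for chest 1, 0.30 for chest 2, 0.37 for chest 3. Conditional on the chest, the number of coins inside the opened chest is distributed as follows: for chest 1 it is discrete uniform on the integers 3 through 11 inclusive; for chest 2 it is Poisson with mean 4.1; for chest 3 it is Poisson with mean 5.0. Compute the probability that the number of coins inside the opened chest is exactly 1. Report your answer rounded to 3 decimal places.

Conditional on each chest, P(X = 1): 1: 0; 2: 0.067948; 3: 0.0336897.
By total probability, P(X = 1) = 0.33·0 + 0.3·0.067948 + 0.37·0.0336897 = 0.0328496.

0.033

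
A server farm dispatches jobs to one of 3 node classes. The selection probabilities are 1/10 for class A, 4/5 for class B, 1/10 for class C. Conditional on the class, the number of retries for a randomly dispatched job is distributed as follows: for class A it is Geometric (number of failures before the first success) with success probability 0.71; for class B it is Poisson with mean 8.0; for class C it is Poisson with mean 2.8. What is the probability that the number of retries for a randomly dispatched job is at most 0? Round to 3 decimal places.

0.077

Conditional on each class, P(X ≤ 0): A: 0.71; B: 0.000335463; C: 0.0608101.
By total probability, P(X ≤ 0) = 0.1·0.71 + 0.8·0.000335463 + 0.1·0.0608101 = 0.0773494.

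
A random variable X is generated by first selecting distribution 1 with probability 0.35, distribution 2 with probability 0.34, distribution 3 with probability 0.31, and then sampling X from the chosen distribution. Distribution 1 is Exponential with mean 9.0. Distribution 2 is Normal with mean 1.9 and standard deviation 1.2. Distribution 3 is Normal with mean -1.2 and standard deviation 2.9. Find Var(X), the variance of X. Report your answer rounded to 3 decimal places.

49.747

Per component, 1: μ=9, E[X²]=162; 2: μ=1.9, E[X²]=5.05; 3: μ=-1.2, E[X²]=9.85.
E[X] = 0.35·9 + 0.34·1.9 + 0.31·-1.2 = 3.424.
E[X²] = 0.35·162 + 0.34·5.05 + 0.31·9.85 = 61.4705.
Var(X) = E[X²] − (E[X])² = 61.4705 − 11.7238 = 49.7467.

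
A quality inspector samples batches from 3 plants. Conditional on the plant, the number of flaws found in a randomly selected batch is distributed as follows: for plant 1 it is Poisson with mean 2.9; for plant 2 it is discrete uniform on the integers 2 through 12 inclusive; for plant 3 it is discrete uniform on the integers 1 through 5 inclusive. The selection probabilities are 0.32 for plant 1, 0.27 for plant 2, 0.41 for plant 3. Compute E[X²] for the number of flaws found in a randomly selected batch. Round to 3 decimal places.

24.059

For each component E[X²] = Var + (mean)², giving 1: 11.31; 2: 59; 3: 11.
Overall E[X²] = 0.32·11.31 + 0.27·59 + 0.41·11 = 24.0592.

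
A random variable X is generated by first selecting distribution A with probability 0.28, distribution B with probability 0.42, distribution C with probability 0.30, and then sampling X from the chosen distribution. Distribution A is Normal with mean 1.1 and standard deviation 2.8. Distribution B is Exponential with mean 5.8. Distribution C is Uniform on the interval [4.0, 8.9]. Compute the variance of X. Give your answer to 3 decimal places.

21.980

Per component, A: μ=1.1, E[X²]=9.05; B: μ=5.8, E[X²]=67.28; C: μ=6.45, E[X²]=43.6033.
E[X] = 0.28·1.1 + 0.42·5.8 + 0.3·6.45 = 4.679.
E[X²] = 0.28·9.05 + 0.42·67.28 + 0.3·43.6033 = 43.8726.
Var(X) = E[X²] − (E[X])² = 43.8726 − 21.893 = 21.9796.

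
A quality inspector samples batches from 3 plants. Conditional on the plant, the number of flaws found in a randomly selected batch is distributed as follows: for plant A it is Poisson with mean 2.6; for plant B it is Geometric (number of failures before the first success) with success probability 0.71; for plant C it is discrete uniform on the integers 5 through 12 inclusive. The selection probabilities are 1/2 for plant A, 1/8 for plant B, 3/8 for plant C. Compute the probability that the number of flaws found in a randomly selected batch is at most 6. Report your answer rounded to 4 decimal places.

0.7101

Conditional on each plant, P(X ≤ 6): A: 0.98283; B: 0.999828; C: 0.25.
By total probability, P(X ≤ 6) = 0.5·0.98283 + 0.125·0.999828 + 0.375·0.25 = 0.710143.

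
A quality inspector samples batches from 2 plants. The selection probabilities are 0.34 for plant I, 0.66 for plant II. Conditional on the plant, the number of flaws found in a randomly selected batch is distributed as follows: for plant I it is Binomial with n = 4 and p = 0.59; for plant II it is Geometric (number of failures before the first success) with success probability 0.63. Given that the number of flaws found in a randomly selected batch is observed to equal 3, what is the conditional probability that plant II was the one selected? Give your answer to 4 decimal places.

Likelihoods P(X=3 | ·): I: 0.336822; II: 0.0319114.
Posterior ∝ prior × likelihood. Numerator for II: 0.66·0.0319114 = 0.0210615.
Normalizing constant: 0.34·0.336822 + 0.66·0.0319114 = 0.135581.
P(II | observation) = 0.0210615 / 0.135581 = 0.155343.

0.1553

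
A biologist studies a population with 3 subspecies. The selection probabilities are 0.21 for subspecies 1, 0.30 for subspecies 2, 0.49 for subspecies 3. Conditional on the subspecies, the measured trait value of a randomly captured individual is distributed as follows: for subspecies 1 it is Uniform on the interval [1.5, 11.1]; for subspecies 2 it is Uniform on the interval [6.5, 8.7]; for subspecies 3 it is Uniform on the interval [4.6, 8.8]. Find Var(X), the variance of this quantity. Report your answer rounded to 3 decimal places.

Per component, 1: μ=6.3, E[X²]=47.37; 2: μ=7.6, E[X²]=58.1633; 3: μ=6.7, E[X²]=46.36.
E[X] = 0.21·6.3 + 0.3·7.6 + 0.49·6.7 = 6.886.
E[X²] = 0.21·47.37 + 0.3·58.1633 + 0.49·46.36 = 50.1131.
Var(X) = E[X²] − (E[X])² = 50.1131 − 47.417 = 2.6961.

2.696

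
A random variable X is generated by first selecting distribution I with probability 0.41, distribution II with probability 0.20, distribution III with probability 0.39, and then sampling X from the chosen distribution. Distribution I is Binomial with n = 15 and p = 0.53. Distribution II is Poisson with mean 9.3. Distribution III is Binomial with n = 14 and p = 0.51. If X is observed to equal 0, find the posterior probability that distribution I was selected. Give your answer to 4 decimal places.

0.1201

Likelihoods P(X=0 | ·): I: 1.20633e-05; II: 9.14242e-05; III: 4.59987e-05.
Posterior ∝ prior × likelihood. Numerator for I: 0.41·1.20633e-05 = 4.94597e-06.
Normalizing constant: 0.41·1.20633e-05 + 0.2·9.14242e-05 + 0.39·4.59987e-05 = 4.11703e-05.
P(I | observation) = 4.94597e-06 / 4.11703e-05 = 0.120135.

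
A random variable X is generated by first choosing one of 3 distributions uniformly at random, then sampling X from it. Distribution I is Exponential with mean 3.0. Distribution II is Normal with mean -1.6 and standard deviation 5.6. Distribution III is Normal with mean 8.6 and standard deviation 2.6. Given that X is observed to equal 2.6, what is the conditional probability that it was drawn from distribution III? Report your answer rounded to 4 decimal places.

Likelihoods f(2.6 | ·): I: 0.140117; II: 0.0537745; III: 0.0107036.
Posterior ∝ prior × likelihood. Numerator for III: 0.333333·0.0107036 = 0.00356788.
Normalizing constant: 0.333333·0.140117 + 0.333333·0.0537745 + 0.333333·0.0107036 = 0.0681983.
P(III | observation) = 0.00356788 / 0.0681983 = 0.0523162.

0.0523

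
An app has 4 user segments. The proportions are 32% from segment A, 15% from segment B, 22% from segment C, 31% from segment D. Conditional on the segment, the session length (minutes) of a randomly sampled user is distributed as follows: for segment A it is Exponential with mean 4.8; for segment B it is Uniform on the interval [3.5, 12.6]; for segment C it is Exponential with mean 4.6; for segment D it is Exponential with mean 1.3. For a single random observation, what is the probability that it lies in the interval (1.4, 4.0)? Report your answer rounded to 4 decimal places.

0.2696

Conditional on each segment, P(1.4 < X < 4.0): A: 0.312419; B: 0.0549451; C: 0.318471; D: 0.294541.
By total probability, P(1.4 < X < 4.0) = 0.32·0.312419 + 0.15·0.0549451 + 0.22·0.318471 + 0.31·0.294541 = 0.269587.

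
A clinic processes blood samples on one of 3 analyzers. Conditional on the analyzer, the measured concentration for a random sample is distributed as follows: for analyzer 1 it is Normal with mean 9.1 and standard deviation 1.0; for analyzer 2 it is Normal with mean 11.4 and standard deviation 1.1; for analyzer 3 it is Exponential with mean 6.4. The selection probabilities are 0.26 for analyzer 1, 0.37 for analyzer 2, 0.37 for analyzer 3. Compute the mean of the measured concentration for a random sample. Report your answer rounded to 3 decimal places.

8.952

Component means — 1: 9.1; 2: 11.4; 3: 6.4.
E[X] = 0.26·9.1 + 0.37·11.4 + 0.37·6.4 = 8.952.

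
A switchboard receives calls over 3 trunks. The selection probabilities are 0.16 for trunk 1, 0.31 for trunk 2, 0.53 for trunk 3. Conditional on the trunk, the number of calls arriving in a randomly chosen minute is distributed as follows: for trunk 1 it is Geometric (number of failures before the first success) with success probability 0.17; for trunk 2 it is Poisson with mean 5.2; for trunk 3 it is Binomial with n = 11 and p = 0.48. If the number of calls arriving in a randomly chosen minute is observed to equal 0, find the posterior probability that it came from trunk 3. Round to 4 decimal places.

0.0136

Likelihoods P(X=0 | ·): 1: 0.17; 2: 0.00551656; 3: 0.000751687.
Posterior ∝ prior × likelihood. Numerator for 3: 0.53·0.000751687 = 0.000398394.
Normalizing constant: 0.16·0.17 + 0.31·0.00551656 + 0.53·0.000751687 = 0.0293085.
P(3 | observation) = 0.000398394 / 0.0293085 = 0.0135931.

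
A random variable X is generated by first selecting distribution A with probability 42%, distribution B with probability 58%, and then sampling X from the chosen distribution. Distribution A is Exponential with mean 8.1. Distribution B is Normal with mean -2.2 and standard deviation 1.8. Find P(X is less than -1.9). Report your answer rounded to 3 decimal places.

0.328

Conditional on each component, P(X < -1.9): A: 0; B: 0.566184.
By total probability, P(X < -1.9) = 0.42·0 + 0.58·0.566184 = 0.328387.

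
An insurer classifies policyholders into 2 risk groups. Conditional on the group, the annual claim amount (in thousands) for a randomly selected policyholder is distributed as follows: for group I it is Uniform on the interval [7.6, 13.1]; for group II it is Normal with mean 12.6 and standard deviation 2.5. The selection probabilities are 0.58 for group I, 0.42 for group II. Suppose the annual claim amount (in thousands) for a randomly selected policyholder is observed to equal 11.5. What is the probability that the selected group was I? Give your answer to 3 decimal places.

0.634

Likelihoods f(11.5 | ·): I: 0.181818; II: 0.144854.
Posterior ∝ prior × likelihood. Numerator for I: 0.58·0.181818 = 0.105455.
Normalizing constant: 0.58·0.181818 + 0.42·0.144854 = 0.166293.
P(I | observation) = 0.105455 / 0.166293 = 0.634148.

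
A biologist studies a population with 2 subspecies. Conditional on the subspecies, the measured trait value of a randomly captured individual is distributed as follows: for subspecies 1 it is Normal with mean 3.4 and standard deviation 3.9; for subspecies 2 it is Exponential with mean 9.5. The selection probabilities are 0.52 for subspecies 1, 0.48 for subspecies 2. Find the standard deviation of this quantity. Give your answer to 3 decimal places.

7.779

Per component, 1: μ=3.4, E[X²]=26.77; 2: μ=9.5, E[X²]=180.5.
E[X] = 0.52·3.4 + 0.48·9.5 = 6.328.
E[X²] = 0.52·26.77 + 0.48·180.5 = 100.56.
Var(X) = E[X²] − (E[X])² = 100.56 − 40.0436 = 60.5168.
SD(X) = √60.5168 = 7.77926.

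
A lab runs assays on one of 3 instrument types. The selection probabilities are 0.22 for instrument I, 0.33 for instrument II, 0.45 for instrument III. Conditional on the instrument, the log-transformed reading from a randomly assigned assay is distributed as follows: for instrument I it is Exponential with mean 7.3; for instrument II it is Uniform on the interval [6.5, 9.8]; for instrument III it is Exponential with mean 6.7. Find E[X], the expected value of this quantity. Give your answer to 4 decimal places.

7.3105

Component means — I: 7.3; II: 8.15; III: 6.7.
E[X] = 0.22·7.3 + 0.33·8.15 + 0.45·6.7 = 7.3105.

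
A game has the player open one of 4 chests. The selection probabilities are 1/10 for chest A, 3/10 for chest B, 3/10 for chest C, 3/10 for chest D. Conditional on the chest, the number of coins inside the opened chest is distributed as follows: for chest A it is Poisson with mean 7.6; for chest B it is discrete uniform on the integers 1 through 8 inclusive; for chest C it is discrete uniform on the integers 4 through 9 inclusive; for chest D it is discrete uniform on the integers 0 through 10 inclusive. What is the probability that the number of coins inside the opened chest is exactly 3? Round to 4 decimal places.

Conditional on each chest, P(X = 3): A: 0.0366144; B: 0.125; C: 0; D: 0.0909091.
By total probability, P(X = 3) = 0.1·0.0366144 + 0.3·0.125 + 0.3·0 + 0.3·0.0909091 = 0.0684342.

0.0684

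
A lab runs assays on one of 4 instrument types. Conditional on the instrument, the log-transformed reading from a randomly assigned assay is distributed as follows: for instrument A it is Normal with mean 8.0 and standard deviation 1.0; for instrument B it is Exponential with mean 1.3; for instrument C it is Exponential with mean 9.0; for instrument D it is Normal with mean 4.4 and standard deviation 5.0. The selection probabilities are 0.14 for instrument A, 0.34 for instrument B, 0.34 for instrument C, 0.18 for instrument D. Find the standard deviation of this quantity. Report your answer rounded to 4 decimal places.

Per component, A: μ=8, E[X²]=65; B: μ=1.3, E[X²]=3.38; C: μ=9, E[X²]=162; D: μ=4.4, E[X²]=44.36.
E[X] = 0.14·8 + 0.34·1.3 + 0.34·9 + 0.18·4.4 = 5.414.
E[X²] = 0.14·65 + 0.34·3.38 + 0.34·162 + 0.18·44.36 = 73.314.
Var(X) = E[X²] − (E[X])² = 73.314 − 29.3114 = 44.0026.
SD(X) = √44.0026 = 6.63345.

6.6334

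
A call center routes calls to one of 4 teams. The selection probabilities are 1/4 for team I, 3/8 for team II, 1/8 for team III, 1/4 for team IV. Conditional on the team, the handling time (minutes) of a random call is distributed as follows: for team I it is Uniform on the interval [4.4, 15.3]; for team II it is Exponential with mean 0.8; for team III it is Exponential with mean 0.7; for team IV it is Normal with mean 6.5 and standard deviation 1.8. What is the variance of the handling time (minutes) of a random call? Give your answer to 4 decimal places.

Per component, I: μ=9.85, E[X²]=106.923; II: μ=0.8, E[X²]=1.28; III: μ=0.7, E[X²]=0.98; IV: μ=6.5, E[X²]=45.49.
E[X] = 0.25·9.85 + 0.375·0.8 + 0.125·0.7 + 0.25·6.5 = 4.475.
E[X²] = 0.25·106.923 + 0.375·1.28 + 0.125·0.98 + 0.25·45.49 = 38.7058.
Var(X) = E[X²] − (E[X])² = 38.7058 − 20.0256 = 18.6802.

18.6802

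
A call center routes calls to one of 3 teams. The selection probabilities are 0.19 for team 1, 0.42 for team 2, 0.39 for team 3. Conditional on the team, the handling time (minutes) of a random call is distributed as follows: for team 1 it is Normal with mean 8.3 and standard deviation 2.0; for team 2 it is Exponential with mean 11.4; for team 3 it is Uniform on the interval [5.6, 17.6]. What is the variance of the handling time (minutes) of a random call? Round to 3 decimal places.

61.604

Per component, 1: μ=8.3, E[X²]=72.89; 2: μ=11.4, E[X²]=259.92; 3: μ=11.6, E[X²]=146.56.
E[X] = 0.19·8.3 + 0.42·11.4 + 0.39·11.6 = 10.889.
E[X²] = 0.19·72.89 + 0.42·259.92 + 0.39·146.56 = 180.174.
Var(X) = E[X²] − (E[X])² = 180.174 − 118.57 = 61.6036.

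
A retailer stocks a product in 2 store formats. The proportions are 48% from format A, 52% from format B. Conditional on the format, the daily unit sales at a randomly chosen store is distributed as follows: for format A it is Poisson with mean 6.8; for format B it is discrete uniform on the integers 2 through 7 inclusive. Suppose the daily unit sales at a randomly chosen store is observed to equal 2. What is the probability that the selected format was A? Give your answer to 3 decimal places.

Likelihoods P(X=2 | ·): A: 0.0257505; B: 0.166667.
Posterior ∝ prior × likelihood. Numerator for A: 0.48·0.0257505 = 0.0123602.
Normalizing constant: 0.48·0.0257505 + 0.52·0.166667 = 0.0990269.
P(A | observation) = 0.0123602 / 0.0990269 = 0.124817.

0.125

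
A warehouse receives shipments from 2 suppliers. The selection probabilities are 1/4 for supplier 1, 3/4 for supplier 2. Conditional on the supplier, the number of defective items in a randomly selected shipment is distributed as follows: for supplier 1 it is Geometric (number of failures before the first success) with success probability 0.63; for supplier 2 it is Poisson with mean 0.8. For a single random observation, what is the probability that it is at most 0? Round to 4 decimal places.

0.4945

Conditional on each supplier, P(X ≤ 0): 1: 0.63; 2: 0.449329.
By total probability, P(X ≤ 0) = 0.25·0.63 + 0.75·0.449329 = 0.494497.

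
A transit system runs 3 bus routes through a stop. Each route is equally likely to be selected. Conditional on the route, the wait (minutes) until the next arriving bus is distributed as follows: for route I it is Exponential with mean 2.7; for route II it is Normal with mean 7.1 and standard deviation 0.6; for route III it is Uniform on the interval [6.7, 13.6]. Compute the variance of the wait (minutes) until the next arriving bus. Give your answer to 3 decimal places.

Per component, I: μ=2.7, E[X²]=14.58; II: μ=7.1, E[X²]=50.77; III: μ=10.15, E[X²]=106.99.
E[X] = 0.333333·2.7 + 0.333333·7.1 + 0.333333·10.15 = 6.65.
E[X²] = 0.333333·14.58 + 0.333333·50.77 + 0.333333·106.99 = 57.4467.
Var(X) = E[X²] − (E[X])² = 57.4467 − 44.2225 = 13.2242.

13.224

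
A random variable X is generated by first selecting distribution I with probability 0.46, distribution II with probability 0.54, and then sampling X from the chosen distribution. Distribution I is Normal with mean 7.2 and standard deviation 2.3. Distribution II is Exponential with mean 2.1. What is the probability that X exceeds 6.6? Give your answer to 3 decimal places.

Conditional on each component, P(X > 6.6): I: 0.602903; II: 0.0431593.
By total probability, P(X > 6.6) = 0.46·0.602903 + 0.54·0.0431593 = 0.300642.

0.301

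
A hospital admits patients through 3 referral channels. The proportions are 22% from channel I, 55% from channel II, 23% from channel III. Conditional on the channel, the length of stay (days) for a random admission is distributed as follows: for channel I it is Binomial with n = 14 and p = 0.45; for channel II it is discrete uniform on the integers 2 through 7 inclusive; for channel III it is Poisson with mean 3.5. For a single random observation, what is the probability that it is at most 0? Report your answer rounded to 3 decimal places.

Conditional on each channel, P(X ≤ 0): I: 0.000231781; II: 0; III: 0.0301974.
By total probability, P(X ≤ 0) = 0.22·0.000231781 + 0.55·0 + 0.23·0.0301974 = 0.00699639.

0.007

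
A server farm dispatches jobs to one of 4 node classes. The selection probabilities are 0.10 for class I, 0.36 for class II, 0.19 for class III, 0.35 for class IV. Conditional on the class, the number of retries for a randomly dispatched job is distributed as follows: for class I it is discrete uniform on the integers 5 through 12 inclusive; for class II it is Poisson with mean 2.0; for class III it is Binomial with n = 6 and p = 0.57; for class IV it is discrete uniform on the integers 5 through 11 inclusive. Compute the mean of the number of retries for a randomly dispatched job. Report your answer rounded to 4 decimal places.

Component means — I: 8.5; II: 2; III: 3.42; IV: 8.
E[X] = 0.1·8.5 + 0.36·2 + 0.19·3.42 + 0.35·8 = 5.0198.

5.0198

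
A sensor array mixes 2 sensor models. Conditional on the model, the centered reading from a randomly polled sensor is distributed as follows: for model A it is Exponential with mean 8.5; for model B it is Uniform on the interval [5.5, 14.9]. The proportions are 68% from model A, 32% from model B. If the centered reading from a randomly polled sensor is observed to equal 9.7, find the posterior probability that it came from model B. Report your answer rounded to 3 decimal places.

Likelihoods f(9.7 | ·): A: 0.0375815; B: 0.106383.
Posterior ∝ prior × likelihood. Numerator for B: 0.32·0.106383 = 0.0340426.
Normalizing constant: 0.68·0.0375815 + 0.32·0.106383 = 0.059598.
P(B | observation) = 0.0340426 / 0.059598 = 0.571203.

0.571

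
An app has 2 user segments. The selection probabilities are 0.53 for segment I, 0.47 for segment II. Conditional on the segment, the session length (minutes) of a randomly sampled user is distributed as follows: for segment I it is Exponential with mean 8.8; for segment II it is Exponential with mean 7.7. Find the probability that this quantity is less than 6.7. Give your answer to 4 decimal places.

0.5556

Conditional on each segment, P(X < 6.7): I: 0.532971; II: 0.581103.
By total probability, P(X < 6.7) = 0.53·0.532971 + 0.47·0.581103 = 0.555593.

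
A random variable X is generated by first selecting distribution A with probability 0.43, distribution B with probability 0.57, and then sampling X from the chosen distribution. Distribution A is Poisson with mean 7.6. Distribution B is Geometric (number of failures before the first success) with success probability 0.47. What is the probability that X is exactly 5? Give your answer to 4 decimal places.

Conditional on each component, P(X = 5): A: 0.105742; B: 0.0196552.
By total probability, P(X = 5) = 0.43·0.105742 + 0.57·0.0196552 = 0.0566726.

0.0567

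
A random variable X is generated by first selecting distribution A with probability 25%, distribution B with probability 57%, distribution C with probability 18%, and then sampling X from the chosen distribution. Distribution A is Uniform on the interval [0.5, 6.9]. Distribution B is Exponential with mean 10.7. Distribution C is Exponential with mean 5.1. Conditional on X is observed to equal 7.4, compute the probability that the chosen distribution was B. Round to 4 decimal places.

0.7633

Likelihoods f(7.4 | ·): A: 0; B: 0.0468019; C: 0.0459491.
Posterior ∝ prior × likelihood. Numerator for B: 0.57·0.0468019 = 0.0266771.
Normalizing constant: 0.25·0 + 0.57·0.0468019 + 0.18·0.0459491 = 0.0349479.
P(B | observation) = 0.0266771 / 0.0349479 = 0.763338.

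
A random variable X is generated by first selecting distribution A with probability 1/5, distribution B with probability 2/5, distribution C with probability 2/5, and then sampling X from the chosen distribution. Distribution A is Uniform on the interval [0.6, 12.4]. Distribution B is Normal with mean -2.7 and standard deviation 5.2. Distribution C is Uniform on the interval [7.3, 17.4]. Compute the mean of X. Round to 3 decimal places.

Component means — A: 6.5; B: -2.7; C: 12.35.
E[X] = 0.2·6.5 + 0.4·-2.7 + 0.4·12.35 = 5.16.

5.160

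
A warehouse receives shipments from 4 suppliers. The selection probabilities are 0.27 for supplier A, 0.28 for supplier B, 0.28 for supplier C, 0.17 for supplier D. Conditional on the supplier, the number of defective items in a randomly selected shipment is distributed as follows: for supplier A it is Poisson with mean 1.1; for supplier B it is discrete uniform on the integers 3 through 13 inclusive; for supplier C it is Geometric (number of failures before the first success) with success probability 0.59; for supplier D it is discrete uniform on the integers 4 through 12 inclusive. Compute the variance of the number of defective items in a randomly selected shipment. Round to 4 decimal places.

Per component, A: μ=1.1, E[X²]=2.31; B: μ=8, E[X²]=74; C: μ=0.694915, E[X²]=1.66073; D: μ=8, E[X²]=70.6667.
E[X] = 0.27·1.1 + 0.28·8 + 0.28·0.694915 + 0.17·8 = 4.09158.
E[X²] = 0.27·2.31 + 0.28·74 + 0.28·1.66073 + 0.17·70.6667 = 33.822.
Var(X) = E[X²] − (E[X])² = 33.822 − 16.741 = 17.081.

17.0810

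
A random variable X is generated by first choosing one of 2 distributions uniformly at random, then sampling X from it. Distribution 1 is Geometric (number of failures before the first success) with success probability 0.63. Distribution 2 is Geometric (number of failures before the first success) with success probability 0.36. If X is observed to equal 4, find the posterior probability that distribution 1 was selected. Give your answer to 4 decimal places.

0.1635

Likelihoods P(X=4 | ·): 1: 0.0118072; 2: 0.060398.
Posterior ∝ prior × likelihood. Numerator for 1: 0.5·0.0118072 = 0.00590361.
Normalizing constant: 0.5·0.0118072 + 0.5·0.060398 = 0.0361026.
P(1 | observation) = 0.00590361 / 0.0361026 = 0.163523.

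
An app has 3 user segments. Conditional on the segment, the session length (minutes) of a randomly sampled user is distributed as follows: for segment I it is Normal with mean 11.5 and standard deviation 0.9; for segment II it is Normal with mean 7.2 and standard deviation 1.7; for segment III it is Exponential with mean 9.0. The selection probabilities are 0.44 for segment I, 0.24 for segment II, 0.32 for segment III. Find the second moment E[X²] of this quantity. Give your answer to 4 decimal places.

123.5216

For each component E[X²] = Var + (mean)², giving I: 133.06; II: 54.73; III: 162.
Overall E[X²] = 0.44·133.06 + 0.24·54.73 + 0.32·162 = 123.522.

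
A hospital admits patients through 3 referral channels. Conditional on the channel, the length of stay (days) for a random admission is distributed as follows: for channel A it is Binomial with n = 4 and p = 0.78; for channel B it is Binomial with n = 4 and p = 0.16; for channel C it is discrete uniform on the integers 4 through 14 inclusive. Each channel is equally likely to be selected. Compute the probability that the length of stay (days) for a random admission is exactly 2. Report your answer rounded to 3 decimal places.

0.095

Conditional on each channel, P(X = 2): A: 0.176679; B: 0.10838; C: 0.
By total probability, P(X = 2) = 0.333333·0.176679 + 0.333333·0.10838 + 0.333333·0 = 0.0950198.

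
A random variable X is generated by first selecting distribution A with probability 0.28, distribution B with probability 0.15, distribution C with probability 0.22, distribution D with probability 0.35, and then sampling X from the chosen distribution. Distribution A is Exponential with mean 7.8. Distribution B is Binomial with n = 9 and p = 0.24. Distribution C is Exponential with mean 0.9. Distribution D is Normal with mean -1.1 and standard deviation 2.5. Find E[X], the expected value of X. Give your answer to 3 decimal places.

2.321

Component means — A: 7.8; B: 2.16; C: 0.9; D: -1.1.
E[X] = 0.28·7.8 + 0.15·2.16 + 0.22·0.9 + 0.35·-1.1 = 2.321.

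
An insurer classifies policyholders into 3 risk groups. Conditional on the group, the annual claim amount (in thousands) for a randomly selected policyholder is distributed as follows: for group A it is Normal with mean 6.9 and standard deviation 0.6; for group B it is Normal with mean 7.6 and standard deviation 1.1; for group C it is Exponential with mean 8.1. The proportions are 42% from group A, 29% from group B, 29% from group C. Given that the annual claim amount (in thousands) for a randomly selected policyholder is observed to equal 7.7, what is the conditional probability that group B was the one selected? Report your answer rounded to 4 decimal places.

0.4488

Likelihoods f(7.7 | ·): A: 0.27335; B: 0.361179; C: 0.0477163.
Posterior ∝ prior × likelihood. Numerator for B: 0.29·0.361179 = 0.104742.
Normalizing constant: 0.42·0.27335 + 0.29·0.361179 + 0.29·0.0477163 = 0.233387.
P(B | observation) = 0.104742 / 0.233387 = 0.448791.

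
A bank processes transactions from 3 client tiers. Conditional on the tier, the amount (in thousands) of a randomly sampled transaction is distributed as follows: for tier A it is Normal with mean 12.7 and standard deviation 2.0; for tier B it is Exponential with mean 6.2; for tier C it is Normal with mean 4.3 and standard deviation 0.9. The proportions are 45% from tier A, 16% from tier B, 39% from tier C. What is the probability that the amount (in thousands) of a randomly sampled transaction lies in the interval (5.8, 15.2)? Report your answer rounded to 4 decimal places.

0.4700

Conditional on each tier, P(5.8 < X < 15.2): A: 0.89407; B: 0.306241; C: 0.0477904.
By total probability, P(5.8 < X < 15.2) = 0.45·0.89407 + 0.16·0.306241 + 0.39·0.0477904 = 0.469968.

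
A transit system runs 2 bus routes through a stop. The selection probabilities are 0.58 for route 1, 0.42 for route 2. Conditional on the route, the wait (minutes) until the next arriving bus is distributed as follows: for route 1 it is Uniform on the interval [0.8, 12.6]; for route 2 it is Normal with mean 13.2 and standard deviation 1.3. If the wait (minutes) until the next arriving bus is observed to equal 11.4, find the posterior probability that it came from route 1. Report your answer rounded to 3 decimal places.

0.499

Likelihoods f(11.4 | ·): 1: 0.0847458; 2: 0.117669.
Posterior ∝ prior × likelihood. Numerator for 1: 0.58·0.0847458 = 0.0491525.
Normalizing constant: 0.58·0.0847458 + 0.42·0.117669 = 0.0985734.
P(1 | observation) = 0.0491525 / 0.0985734 = 0.498639.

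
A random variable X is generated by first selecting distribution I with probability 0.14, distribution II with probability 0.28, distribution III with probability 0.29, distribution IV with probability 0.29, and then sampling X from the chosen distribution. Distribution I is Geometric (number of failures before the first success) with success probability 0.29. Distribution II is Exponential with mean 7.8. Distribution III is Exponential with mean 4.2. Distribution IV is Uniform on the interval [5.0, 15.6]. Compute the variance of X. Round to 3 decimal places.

34.488

Per component, I: μ=2.44828, E[X²]=14.4364; II: μ=7.8, E[X²]=121.68; III: μ=4.2, E[X²]=35.28; IV: μ=10.3, E[X²]=115.453.
E[X] = 0.14·2.44828 + 0.28·7.8 + 0.29·4.2 + 0.29·10.3 = 6.73176.
E[X²] = 0.14·14.4364 + 0.28·121.68 + 0.29·35.28 + 0.29·115.453 = 79.8042.
Var(X) = E[X²] − (E[X])² = 79.8042 − 45.3166 = 34.4876.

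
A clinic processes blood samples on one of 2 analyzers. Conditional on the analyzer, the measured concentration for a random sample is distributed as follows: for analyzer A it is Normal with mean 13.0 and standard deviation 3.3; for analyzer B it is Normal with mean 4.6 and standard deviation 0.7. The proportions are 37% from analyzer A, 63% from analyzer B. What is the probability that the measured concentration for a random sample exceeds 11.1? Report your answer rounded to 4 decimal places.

Conditional on each analyzer, P(X > 11.1): A: 0.71761; B: 0.
By total probability, P(X > 11.1) = 0.37·0.71761 + 0.63·0 = 0.265516.

0.2655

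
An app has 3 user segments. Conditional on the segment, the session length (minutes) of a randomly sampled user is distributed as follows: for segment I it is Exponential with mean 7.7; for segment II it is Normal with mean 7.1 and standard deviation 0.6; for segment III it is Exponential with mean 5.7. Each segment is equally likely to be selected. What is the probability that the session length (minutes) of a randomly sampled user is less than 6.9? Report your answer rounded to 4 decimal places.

Conditional on each segment, P(X < 6.9): I: 0.591843; II: 0.369441; III: 0.70196.
By total probability, P(X < 6.9) = 0.333333·0.591843 + 0.333333·0.369441 + 0.333333·0.70196 = 0.554415.

0.5544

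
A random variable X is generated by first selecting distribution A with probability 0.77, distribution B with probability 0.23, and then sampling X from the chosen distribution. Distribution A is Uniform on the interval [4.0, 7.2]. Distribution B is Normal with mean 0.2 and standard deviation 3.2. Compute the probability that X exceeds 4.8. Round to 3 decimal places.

0.595

Conditional on each component, P(X > 4.8): A: 0.75; B: 0.075288.
By total probability, P(X > 4.8) = 0.77·0.75 + 0.23·0.075288 = 0.594816.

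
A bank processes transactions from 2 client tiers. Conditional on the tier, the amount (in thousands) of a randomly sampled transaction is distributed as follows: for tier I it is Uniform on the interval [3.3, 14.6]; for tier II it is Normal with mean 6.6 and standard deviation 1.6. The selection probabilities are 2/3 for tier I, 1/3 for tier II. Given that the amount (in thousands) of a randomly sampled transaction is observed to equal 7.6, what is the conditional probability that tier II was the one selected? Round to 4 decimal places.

0.5368

Likelihoods f(7.6 | ·): I: 0.0884956; II: 0.205101.
Posterior ∝ prior × likelihood. Numerator for II: 0.333333·0.205101 = 0.0683669.
Normalizing constant: 0.666667·0.0884956 + 0.333333·0.205101 = 0.127364.
P(II | observation) = 0.0683669 / 0.127364 = 0.536784.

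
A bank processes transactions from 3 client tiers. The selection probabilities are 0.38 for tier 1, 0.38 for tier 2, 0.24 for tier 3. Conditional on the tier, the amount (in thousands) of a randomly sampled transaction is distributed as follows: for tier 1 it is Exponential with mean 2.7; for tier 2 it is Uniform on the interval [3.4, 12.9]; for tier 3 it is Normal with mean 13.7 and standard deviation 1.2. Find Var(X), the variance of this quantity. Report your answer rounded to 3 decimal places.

Per component, 1: μ=2.7, E[X²]=14.58; 2: μ=8.15, E[X²]=73.9433; 3: μ=13.7, E[X²]=189.13.
E[X] = 0.38·2.7 + 0.38·8.15 + 0.24·13.7 = 7.411.
E[X²] = 0.38·14.58 + 0.38·73.9433 + 0.24·189.13 = 79.0301.
Var(X) = E[X²] − (E[X])² = 79.0301 − 54.9229 = 24.1071.

24.107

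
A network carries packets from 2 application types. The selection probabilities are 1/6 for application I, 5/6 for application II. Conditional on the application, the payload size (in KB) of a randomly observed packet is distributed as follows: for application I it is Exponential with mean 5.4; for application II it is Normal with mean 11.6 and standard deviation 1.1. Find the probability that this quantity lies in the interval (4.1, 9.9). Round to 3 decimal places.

0.102

Conditional on each application, P(4.1 < X < 9.9): I: 0.308133; II: 0.0611182.
By total probability, P(4.1 < X < 9.9) = 0.166667·0.308133 + 0.833333·0.0611182 = 0.102287.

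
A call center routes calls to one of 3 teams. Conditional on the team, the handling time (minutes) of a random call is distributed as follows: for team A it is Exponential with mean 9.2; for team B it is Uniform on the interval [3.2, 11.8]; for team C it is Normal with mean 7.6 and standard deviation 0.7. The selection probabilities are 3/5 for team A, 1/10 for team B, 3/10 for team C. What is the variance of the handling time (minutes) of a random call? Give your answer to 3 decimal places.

52.182

Per component, A: μ=9.2, E[X²]=169.28; B: μ=7.5, E[X²]=62.4133; C: μ=7.6, E[X²]=58.25.
E[X] = 0.6·9.2 + 0.1·7.5 + 0.3·7.6 = 8.55.
E[X²] = 0.6·169.28 + 0.1·62.4133 + 0.3·58.25 = 125.284.
Var(X) = E[X²] − (E[X])² = 125.284 − 73.1025 = 52.1818.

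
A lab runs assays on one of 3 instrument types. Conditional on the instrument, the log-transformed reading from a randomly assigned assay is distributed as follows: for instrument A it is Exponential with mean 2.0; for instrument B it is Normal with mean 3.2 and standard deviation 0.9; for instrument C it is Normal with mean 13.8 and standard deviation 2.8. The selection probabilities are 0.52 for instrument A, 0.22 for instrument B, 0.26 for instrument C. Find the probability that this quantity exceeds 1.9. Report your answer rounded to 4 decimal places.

Conditional on each instrument, P(X > 1.9): A: 0.386741; B: 0.925693; C: 0.999989.
By total probability, P(X > 1.9) = 0.52·0.386741 + 0.22·0.925693 + 0.26·0.999989 = 0.664755.

0.6648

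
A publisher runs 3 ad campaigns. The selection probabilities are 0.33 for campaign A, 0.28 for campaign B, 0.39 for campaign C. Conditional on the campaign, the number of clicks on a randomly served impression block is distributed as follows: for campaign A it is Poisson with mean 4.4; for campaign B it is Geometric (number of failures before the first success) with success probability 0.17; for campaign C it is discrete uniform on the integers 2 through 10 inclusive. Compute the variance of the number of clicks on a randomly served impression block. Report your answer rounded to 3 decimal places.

12.581

Per component, A: μ=4.4, E[X²]=23.76; B: μ=4.88235, E[X²]=52.5571; C: μ=6, E[X²]=42.6667.
E[X] = 0.33·4.4 + 0.28·4.88235 + 0.39·6 = 5.15906.
E[X²] = 0.33·23.76 + 0.28·52.5571 + 0.39·42.6667 = 39.1968.
Var(X) = E[X²] − (E[X])² = 39.1968 − 26.6159 = 12.5809.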